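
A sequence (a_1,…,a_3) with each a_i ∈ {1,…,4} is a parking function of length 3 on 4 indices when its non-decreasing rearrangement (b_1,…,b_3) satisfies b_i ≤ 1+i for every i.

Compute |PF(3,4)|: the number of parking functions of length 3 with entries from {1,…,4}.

50

Count = (4+1−3)·(4+1)^{3−1} = 2 · 25 = 50 (Pollak)
One tuple (4,3,1) → sorted (1,3,4): b_i ≤ 1+i ∀i, a PF.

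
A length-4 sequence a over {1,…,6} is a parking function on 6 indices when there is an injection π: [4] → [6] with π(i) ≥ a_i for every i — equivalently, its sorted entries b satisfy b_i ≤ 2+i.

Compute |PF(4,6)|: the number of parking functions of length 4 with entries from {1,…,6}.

1029

#PF = 3·7^3 = 3·343 = 1029 (Konheim–Weiss)
E.g. (4,3,1,3) → sorted (1,3,3,4): b_i ≤ 2+i ∀i, a PF.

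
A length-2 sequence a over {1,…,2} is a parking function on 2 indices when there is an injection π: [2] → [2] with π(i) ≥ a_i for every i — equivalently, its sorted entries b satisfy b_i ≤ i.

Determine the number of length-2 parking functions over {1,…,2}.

|PF(2,2)| = 1·3^1 = 1 · 3 = 3 (Konheim–Weiss)
Check (1,1) → sorted (1,1): b_i ≤ i ∀i, a PF.

3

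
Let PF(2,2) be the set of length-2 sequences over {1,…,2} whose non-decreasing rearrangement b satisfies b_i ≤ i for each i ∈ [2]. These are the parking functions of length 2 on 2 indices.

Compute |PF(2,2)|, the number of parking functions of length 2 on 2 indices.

3

|PF| = (3−2)·3^(2−1) = 1·3 = 3 [KW]
One tuple (1,2) → sorted (1,2): b_i ≤ i ∀i, a PF.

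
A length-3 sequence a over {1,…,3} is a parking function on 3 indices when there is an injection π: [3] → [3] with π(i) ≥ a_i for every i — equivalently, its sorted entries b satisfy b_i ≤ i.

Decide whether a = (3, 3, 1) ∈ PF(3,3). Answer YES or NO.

Sorted: b = (1, 3, 3).
  b_1=1 ≤ 1
  b_2=3 > 2
  fails at i=2 ⇒ NO

NO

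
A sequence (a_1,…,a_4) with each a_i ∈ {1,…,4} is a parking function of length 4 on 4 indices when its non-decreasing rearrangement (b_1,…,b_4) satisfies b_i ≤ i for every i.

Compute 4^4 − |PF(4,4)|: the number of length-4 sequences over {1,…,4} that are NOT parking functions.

131

|PF(4,4)| = (5−4)·5^(4−1) = 1 · 125 = 125 (Konheim–Weiss)
Example (3,4,4,4) → sorted (3,4,4,4): b_1=3>1, not a PF.
So 256 − 125 = 131 fail.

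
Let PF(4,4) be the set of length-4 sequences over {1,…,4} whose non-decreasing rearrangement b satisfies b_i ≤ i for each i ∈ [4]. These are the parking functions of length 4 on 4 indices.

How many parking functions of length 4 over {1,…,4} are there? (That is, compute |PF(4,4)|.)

#PF = (5−4)·5^(4−1) = 1 · 125 = 125 (Konheim–Weiss)
Check (1,4,3,1) → sorted (1,1,3,4): b_i ≤ i ∀i, a PF.

125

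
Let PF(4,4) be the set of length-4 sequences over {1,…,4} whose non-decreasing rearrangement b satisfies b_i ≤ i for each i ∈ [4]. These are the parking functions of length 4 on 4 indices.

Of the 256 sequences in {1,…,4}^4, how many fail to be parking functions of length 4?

Count = (4−4+1)·(4+1)^(4−1) = 1×125 = 125 (Pollak)
One tuple (4,4,4,2) → sorted (2,4,4,4): b_1=2>1, not a PF.
So 256 − 125 = 131 fail.

131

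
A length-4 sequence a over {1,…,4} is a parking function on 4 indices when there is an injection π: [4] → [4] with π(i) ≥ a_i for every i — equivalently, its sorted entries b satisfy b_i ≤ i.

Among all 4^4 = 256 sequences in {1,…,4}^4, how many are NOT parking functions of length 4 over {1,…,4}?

131

|PF(4,4)| = 1·5^3 = 1×125 = 125 (Konheim–Weiss)
Check (4,4,3,2) → sorted (2,3,4,4): b_1=2>1, not a PF.
So 256 − 125 = 131 fail.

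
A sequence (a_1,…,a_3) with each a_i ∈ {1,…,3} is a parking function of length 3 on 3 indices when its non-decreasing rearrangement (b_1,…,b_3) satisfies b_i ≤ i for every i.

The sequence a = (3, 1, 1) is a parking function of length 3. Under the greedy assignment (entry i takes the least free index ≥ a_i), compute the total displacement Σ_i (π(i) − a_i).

Σπ = 6 ({1..3} each once); Σa = 3+1+1 = 5; disp = 6−5 = 1.

1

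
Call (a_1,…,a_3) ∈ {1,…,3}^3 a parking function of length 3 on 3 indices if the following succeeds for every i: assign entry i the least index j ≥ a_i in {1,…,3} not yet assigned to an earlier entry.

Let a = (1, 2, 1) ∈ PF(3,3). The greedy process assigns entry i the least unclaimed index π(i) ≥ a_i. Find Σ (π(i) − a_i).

Σπ = 3·4/2 = 6 (π permutes [3]); Σa = 1+2+1 = 4; disp = 6−4 = 2.

2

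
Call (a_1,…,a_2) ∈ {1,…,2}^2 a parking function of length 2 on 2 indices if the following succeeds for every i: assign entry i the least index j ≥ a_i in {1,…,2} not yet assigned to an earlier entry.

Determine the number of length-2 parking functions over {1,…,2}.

|PF| = (2−2+1)·(2+1)^(2−1) = 1·3 = 3 (Pollak)
Example (2,1) → sorted (1,2): b_i ≤ i ∀i, a PF.

3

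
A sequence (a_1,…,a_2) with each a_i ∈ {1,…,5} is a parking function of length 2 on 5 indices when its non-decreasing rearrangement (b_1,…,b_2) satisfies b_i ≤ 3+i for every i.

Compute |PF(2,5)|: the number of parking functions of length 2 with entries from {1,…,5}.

24

#PF = (5+1−2)·(5+1)^{2−1} = 4×6 = 24
Example (3,2) → sorted (2,3): b_i ≤ 3+i ∀i, a PF.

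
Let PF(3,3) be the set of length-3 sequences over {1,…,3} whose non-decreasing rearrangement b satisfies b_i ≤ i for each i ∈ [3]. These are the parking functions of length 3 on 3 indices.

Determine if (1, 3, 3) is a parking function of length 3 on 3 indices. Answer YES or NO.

NO

Order a: b = (1, 3, 3).
  b_1=1 ≤ 1
  b_2=3 > 2
  fails at i=2 ⇒ NO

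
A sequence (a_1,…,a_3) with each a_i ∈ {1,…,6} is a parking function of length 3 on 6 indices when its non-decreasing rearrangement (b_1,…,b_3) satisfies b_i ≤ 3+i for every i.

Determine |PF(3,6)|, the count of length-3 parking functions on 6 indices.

|PF(3,6)| = (7−3)·7^(3−1) = 4×49 = 196 (Konheim–Weiss)
Example (5,1,1) → sorted (1,1,5): b_i ≤ 3+i ∀i, a PF.

196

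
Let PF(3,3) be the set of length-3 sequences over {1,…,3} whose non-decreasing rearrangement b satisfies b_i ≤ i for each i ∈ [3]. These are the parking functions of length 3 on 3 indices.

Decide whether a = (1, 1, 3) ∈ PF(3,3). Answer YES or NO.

YES

Rearranged: b = (1, 1, 3).
  b_1=1 ≤ 1
  b_2=1 ≤ 2
  b_3=3 ≤ 3
All bounds hold ⇒ YES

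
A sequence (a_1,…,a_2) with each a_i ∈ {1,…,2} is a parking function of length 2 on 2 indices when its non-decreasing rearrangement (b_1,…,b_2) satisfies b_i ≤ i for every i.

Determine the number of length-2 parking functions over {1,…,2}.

|PF(2,2)| = (2−2+1)·(2+1)^(2−1) = 1 · 3 = 3
E.g. (1,2) → sorted (1,2): b_i ≤ i ∀i, a PF.

3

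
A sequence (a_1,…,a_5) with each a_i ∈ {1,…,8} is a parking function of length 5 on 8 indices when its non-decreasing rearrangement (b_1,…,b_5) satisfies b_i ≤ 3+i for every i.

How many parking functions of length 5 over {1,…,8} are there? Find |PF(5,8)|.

Count = 4·9^4 = 4 · 6561 = 26244 (Pollak)
One tuple (1,1,3,1,5) → sorted (1,1,1,3,5): b_i ≤ 3+i ∀i, a PF.

26244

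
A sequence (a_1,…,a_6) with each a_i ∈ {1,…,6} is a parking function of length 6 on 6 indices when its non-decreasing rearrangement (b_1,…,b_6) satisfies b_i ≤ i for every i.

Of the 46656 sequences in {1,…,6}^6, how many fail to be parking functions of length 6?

|PF| = (7−6)·7^(6−1) = 1·16807 = 16807 (Konheim–Weiss)
E.g. (4,4,3,6,6,6) → sorted (3,4,4,6,6,6): b_1=3>1, not a PF.
Total 46656; non-PF = 46656−16807 = 29849

29849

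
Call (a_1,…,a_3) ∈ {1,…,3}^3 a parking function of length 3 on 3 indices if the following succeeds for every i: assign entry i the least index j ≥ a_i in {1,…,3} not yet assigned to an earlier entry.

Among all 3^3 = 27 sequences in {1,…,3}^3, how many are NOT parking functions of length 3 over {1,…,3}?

Count = (3+1−3)·(3+1)^{3−1} = 1×16 = 16 (Pollak)
Example (3,3,3) → sorted (3,3,3): b_1=3>1, not a PF.
3^3 − 16 = 27 − 16 = 11

11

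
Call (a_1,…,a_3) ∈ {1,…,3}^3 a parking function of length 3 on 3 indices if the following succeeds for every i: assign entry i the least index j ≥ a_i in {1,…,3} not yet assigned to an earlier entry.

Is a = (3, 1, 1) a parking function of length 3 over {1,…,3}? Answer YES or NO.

Sorted: b = (1, 1, 3).
  b_1=1 ≤ 1
  b_2=1 ≤ 2
  b_3=3 ≤ 3
All bounds hold ⇒ YES

YES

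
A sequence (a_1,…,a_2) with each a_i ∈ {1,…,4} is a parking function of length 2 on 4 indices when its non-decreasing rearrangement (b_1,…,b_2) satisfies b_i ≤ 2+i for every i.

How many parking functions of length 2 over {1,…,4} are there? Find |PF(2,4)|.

|PF(2,4)| = (5−2)·5^(2−1) = 3×5 = 15 (Konheim–Weiss)
Example (1,3) → sorted (1,3): b_i ≤ 2+i ∀i, a PF.

15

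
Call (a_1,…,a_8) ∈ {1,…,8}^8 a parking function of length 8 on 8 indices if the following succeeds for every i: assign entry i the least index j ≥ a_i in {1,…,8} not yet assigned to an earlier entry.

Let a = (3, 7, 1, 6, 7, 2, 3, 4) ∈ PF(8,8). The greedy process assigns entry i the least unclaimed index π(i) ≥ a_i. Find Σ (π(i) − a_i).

3

Σπ(i) = 1+…+8 = 36; Σa = 3+7+1+6+7+2+3+4 = 33; disp = 36−33 = 3.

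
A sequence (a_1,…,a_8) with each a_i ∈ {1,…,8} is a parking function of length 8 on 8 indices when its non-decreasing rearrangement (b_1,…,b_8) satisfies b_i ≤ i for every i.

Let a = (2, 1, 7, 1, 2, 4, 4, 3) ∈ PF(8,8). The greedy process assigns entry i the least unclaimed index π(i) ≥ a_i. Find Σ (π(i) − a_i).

12

Σπ(i) = 1+…+8 = 36; Σa = 2+1+7+1+2+4+4+3 = 24; disp = 36−24 = 12.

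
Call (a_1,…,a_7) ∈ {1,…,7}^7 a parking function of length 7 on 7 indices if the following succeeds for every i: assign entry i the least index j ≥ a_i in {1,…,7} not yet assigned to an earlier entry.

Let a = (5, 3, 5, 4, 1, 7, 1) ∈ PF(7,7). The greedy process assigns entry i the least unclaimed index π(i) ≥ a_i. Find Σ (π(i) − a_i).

2

Σπ(i) = 1+…+7 = 28; Σa = 5+3+5+4+1+7+1 = 26; disp = 28−26 = 2.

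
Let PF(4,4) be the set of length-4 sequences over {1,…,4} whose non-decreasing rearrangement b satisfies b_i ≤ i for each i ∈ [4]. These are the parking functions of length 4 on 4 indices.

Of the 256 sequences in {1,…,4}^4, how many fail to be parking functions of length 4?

131

|PF(4,4)| = (4−4+1)·(4+1)^(4−1) = 1 · 125 = 125 (Konheim–Weiss)
One tuple (3,4,3,4) → sorted (3,3,4,4): b_1=3>1, not a PF.
So 256 − 125 = 131 fail.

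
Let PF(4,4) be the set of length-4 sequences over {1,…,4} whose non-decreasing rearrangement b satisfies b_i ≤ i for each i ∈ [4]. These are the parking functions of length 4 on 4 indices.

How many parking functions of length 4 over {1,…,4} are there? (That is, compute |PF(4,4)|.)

125

|PF(4,4)| = 1·5^3 = 1·125 = 125 (Pollak)
E.g. (1,1,1,3) → sorted (1,1,1,3): b_i ≤ i ∀i, a PF.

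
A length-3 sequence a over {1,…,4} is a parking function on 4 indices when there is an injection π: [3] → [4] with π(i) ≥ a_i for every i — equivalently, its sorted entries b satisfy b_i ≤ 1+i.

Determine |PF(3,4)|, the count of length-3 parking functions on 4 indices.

50

Count = 2·5^2 = 2×25 = 50 (Konheim–Weiss)
Example (3,3,1) → sorted (1,3,3): b_i ≤ 1+i ∀i, a PF.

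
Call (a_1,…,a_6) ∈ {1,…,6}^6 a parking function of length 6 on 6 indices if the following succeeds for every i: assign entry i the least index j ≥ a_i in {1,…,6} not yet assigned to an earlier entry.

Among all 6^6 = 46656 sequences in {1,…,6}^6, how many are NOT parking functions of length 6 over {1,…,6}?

29849

#PF = (7−6)·7^(6−1) = 1·16807 = 16807
E.g. (4,3,3,6,6,2) → sorted (2,3,3,4,6,6): b_1=2>1, not a PF.
6^6 − 16807 = 46656 − 16807 = 29849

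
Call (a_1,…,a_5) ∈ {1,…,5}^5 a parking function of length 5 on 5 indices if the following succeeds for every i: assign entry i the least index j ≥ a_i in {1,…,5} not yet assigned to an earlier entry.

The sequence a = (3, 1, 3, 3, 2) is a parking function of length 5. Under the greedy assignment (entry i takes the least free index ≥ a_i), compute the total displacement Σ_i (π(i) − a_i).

3

Σπ = 15 ({1..5} each once); Σa = 3+1+3+3+2 = 12; disp = 15−12 = 3.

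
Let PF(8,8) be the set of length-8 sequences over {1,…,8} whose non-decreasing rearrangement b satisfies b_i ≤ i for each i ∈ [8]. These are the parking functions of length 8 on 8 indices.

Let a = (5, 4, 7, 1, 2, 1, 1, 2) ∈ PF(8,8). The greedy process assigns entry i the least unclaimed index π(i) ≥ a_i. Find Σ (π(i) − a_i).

13

Σπ = 36 ({1..8} each once); Σa = 5+4+7+1+2+1+1+2 = 23; disp = 36−23 = 13.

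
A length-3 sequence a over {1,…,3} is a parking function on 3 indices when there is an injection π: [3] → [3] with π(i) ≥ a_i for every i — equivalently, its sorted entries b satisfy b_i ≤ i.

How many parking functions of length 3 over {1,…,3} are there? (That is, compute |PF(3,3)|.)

16

Count = (4−3)·4^(3−1) = 1 · 16 = 16
Example (3,1,2) → sorted (1,2,3): b_i ≤ i ∀i, a PF.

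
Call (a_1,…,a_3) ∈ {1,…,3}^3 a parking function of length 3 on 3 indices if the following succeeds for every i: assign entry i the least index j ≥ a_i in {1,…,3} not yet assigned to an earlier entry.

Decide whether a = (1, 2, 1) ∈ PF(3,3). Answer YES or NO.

Order a: b = (1, 1, 2).
  b_1=1 ≤ 1
  b_2=1 ≤ 2
  b_3=2 ≤ 3
All bounds hold ⇒ YES

YES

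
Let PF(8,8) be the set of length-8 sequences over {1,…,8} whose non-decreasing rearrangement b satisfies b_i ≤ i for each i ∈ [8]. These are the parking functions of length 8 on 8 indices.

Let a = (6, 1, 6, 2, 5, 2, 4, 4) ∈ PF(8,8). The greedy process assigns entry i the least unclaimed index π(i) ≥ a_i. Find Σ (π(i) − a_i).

Σπ = 36 ({1..8} each once); Σa = 6+1+6+2+5+2+4+4 = 30; disp = 36−30 = 6.

6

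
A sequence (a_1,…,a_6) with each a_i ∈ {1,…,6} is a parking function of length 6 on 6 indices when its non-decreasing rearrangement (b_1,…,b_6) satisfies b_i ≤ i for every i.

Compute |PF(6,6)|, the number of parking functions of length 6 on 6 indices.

Count = (6−6+1)·(6+1)^(6−1) = 1·16807 = 16807 (Pollak)
Check (3,1,5,1,6,1) → sorted (1,1,1,3,5,6): b_i ≤ i ∀i, a PF.

16807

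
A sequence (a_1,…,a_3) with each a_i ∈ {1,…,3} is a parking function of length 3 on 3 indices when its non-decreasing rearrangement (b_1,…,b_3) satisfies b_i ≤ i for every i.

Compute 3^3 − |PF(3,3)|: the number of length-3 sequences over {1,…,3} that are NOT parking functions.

11

Count = (3+1−3)·(3+1)^{3−1} = 1×16 = 16 (Pollak)
E.g. (3,2,3) → sorted (2,3,3): b_1=2>1, not a PF.
So 27 − 16 = 11 fail.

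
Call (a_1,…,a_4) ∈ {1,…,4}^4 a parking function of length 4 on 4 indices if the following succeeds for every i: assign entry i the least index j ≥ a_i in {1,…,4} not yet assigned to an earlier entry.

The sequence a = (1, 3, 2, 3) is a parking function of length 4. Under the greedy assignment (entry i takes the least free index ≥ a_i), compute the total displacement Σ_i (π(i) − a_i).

Σπ(i) = 1+…+4 = 10; Σa = 1+3+2+3 = 9; disp = 10−9 = 1.

1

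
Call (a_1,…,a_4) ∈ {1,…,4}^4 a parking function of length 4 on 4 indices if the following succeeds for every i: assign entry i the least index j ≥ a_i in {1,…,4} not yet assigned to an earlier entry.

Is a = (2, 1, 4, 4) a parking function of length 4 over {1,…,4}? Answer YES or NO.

Sorted: b = (1, 2, 4, 4).
  b_1=1 ≤ 1
  b_2=2 ≤ 2
  b_3=4 > 3
  fails at i=3 ⇒ NO

NO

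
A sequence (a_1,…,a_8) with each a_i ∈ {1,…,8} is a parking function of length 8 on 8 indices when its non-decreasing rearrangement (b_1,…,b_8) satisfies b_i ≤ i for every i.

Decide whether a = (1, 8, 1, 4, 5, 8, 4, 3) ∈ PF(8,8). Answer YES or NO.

NO

Rearranged: b = (1, 1, 3, 4, 4, 5, 8, 8).
  b_1=1 ≤ 1
  b_2=1 ≤ 2
  b_3=3 ≤ 3
  b_4=4 ≤ 4
  b_5=4 ≤ 5
  b_6=5 ≤ 6
  b_7=8 > 7
  fails at i=7 ⇒ NO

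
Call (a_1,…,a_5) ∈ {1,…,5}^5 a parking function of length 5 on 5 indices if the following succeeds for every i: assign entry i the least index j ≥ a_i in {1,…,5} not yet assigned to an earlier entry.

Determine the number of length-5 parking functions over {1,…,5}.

|PF(5,5)| = 1·6^4 = 1×1296 = 1296
Example (5,1,1,2,2) → sorted (1,1,2,2,5): b_i ≤ i ∀i, a PF.

1296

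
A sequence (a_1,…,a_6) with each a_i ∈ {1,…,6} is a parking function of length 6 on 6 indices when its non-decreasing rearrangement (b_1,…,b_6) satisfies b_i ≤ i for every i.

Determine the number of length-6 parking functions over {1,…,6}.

Count = (6−6+1)·(6+1)^(6−1) = 1 · 16807 = 16807
One tuple (1,2,5,1,3,3) → sorted (1,1,2,3,3,5): b_i ≤ i ∀i, a PF.

16807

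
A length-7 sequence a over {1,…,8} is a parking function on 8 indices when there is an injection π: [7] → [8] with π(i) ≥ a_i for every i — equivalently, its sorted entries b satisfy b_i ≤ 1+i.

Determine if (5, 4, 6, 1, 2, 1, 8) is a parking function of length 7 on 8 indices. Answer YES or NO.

YES

Rearranged: b = (1, 1, 2, 4, 5, 6, 8).
  b_1=1 ≤ 2
  b_2=1 ≤ 3
  b_3=2 ≤ 4
  b_4=4 ≤ 5
  b_5=5 ≤ 6
  b_6=6 ≤ 7
  b_7=8 ≤ 8
All bounds hold ⇒ YES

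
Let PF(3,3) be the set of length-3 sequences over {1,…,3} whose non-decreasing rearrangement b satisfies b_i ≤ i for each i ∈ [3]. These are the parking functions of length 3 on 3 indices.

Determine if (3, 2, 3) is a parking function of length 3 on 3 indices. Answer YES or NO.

Rearranged: b = (2, 3, 3).
  b_1=2 > 1
  fails at i=1 ⇒ NO

NO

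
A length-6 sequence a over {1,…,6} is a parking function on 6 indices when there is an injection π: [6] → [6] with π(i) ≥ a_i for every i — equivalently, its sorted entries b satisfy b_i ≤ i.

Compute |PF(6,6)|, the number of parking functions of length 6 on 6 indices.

16807

|PF| = (6−6+1)·(6+1)^(6−1) = 1×16807 = 16807 [KW]
One tuple (1,4,2,3,3,1) → sorted (1,1,2,3,3,4): b_i ≤ i ∀i, a PF.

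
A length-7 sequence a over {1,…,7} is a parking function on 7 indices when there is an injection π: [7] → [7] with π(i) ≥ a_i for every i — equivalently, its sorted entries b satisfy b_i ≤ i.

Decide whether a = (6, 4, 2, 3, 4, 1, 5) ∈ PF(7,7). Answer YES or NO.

YES

Sorted: b = (1, 2, 3, 4, 4, 5, 6).
  b_1=1 ≤ 1
  b_2=2 ≤ 2
  b_3=3 ≤ 3
  b_4=4 ≤ 4
  b_5=4 ≤ 5
  b_6=5 ≤ 6
  b_7=6 ≤ 7
All bounds hold ⇒ YES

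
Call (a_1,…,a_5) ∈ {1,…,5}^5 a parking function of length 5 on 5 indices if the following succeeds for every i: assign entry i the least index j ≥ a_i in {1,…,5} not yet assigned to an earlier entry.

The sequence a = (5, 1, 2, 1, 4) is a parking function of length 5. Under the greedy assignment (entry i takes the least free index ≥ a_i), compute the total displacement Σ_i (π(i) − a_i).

2

Σπ = 15 ({1..5} each once); Σa = 5+1+2+1+4 = 13; disp = 15−13 = 2.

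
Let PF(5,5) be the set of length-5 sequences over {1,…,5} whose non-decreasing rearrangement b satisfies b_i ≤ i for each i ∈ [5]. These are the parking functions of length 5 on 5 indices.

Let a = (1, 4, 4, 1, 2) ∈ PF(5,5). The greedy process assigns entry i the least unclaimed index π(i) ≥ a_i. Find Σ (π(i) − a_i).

3

Σπ = 5·6/2 = 15 (π permutes [5]); Σa = 1+4+4+1+2 = 12; disp = 15−12 = 3.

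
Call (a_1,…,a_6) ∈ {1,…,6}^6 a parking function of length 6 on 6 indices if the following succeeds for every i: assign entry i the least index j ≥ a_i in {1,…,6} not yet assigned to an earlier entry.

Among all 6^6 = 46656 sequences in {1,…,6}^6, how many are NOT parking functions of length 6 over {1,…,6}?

29849

#PF = (6+1−6)·(6+1)^{6−1} = 1×16807 = 16807
One tuple (5,5,4,4,6,6) → sorted (4,4,5,5,6,6): b_1=4>1, not a PF.
6^6 − 16807 = 46656 − 16807 = 29849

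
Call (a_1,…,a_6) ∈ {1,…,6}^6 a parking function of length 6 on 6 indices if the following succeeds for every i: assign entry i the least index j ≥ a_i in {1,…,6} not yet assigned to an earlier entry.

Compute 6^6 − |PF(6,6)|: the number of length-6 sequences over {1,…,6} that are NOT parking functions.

29849

Count = 1·7^5 = 1×16807 = 16807
One tuple (3,3,5,3,4,5) → sorted (3,3,3,4,5,5): b_1=3>1, not a PF.
Total 46656; non-PF = 46656−16807 = 29849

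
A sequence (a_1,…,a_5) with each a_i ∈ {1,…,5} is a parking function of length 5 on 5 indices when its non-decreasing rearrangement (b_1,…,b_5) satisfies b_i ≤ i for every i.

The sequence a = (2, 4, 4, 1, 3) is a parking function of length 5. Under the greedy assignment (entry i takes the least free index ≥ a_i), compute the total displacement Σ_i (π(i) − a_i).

1

Σπ(i) = 1+…+5 = 15; Σa = 2+4+4+1+3 = 14; disp = 15−14 = 1.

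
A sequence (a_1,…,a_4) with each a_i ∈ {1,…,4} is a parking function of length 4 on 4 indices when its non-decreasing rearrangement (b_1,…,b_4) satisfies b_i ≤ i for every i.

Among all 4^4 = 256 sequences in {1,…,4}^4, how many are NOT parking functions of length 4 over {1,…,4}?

131

|PF| = (4+1−4)·(4+1)^{4−1} = 1×125 = 125 (Pollak)
One tuple (4,4,4,1) → sorted (1,4,4,4): b_2=4>2, not a PF.
4^4 − 125 = 256 − 125 = 131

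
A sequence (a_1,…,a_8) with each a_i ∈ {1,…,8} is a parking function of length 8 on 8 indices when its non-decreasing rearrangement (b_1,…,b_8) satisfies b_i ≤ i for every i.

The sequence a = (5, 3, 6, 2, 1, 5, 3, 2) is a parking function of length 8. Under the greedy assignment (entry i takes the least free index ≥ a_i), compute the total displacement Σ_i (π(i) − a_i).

Σπ = 8·9/2 = 36 (π permutes [8]); Σa = 5+3+6+2+1+5+3+2 = 27; disp = 36−27 = 9.

9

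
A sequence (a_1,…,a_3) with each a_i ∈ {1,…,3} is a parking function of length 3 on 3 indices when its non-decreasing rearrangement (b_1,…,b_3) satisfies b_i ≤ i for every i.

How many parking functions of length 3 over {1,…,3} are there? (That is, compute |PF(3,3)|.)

16

#PF = (3−3+1)·(3+1)^(3−1) = 1×16 = 16
Example (2,3,1) → sorted (1,2,3): b_i ≤ i ∀i, a PF.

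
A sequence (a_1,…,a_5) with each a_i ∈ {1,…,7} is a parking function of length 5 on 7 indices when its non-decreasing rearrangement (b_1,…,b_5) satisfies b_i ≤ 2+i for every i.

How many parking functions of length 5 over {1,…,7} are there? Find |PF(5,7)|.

|PF(5,7)| = (8−5)·8^(5−1) = 3·4096 = 12288
Example (2,2,6,4,3) → sorted (2,2,3,4,6): b_i ≤ 2+i ∀i, a PF.

12288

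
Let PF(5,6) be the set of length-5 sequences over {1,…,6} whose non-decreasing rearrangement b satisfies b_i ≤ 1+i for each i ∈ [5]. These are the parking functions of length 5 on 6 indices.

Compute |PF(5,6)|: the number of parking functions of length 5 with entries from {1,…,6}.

|PF| = 2·7^4 = 2·2401 = 4802 (Pollak)
Example (3,1,1,5,6) → sorted (1,1,3,5,6): b_i ≤ 1+i ∀i, a PF.

4802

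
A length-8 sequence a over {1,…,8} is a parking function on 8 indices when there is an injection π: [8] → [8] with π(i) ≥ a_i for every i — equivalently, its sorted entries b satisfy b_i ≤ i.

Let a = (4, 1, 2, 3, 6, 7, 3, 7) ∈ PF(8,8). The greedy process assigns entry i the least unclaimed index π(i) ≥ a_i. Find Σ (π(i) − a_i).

Σπ = 36 ({1..8} each once); Σa = 4+1+2+3+6+7+3+7 = 33; disp = 36−33 = 3.

3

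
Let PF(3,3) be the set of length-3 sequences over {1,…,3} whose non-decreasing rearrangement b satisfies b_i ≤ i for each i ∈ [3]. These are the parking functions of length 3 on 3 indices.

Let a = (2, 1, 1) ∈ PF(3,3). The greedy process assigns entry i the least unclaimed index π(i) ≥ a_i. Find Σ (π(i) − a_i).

2

Σπ = 3·4/2 = 6 (π permutes [3]); Σa = 2+1+1 = 4; disp = 6−4 = 2.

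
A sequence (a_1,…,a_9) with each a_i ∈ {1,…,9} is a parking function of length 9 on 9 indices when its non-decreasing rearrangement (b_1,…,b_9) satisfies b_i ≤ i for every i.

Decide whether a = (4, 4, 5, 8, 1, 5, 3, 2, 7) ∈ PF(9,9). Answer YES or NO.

Sorted: b = (1, 2, 3, 4, 4, 5, 5, 7, 8).
  b_1=1 ≤ 1
  b_2=2 ≤ 2
  b_3=3 ≤ 3
  b_4=4 ≤ 4
  b_5=4 ≤ 5
  b_6=5 ≤ 6
  b_7=5 ≤ 7
  b_8=7 ≤ 8
  b_9=8 ≤ 9
All bounds hold ⇒ YES

YES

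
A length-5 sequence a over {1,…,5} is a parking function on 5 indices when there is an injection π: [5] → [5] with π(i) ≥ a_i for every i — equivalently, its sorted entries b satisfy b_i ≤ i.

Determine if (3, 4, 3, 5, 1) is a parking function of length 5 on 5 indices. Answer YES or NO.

NO

Rearranged: b = (1, 3, 3, 4, 5).
  b_1=1 ≤ 1
  b_2=3 > 2
  fails at i=2 ⇒ NO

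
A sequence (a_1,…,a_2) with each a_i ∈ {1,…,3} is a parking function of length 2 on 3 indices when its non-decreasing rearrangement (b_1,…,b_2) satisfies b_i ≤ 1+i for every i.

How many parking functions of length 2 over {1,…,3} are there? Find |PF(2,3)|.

|PF(2,3)| = (3−2+1)·(3+1)^(2−1) = 2 · 4 = 8 (Pollak)
E.g. (1,2) → sorted (1,2): b_i ≤ 1+i ∀i, a PF.

8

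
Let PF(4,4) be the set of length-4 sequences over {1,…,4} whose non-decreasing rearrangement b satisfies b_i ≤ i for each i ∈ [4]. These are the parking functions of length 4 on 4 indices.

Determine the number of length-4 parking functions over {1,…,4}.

125

#PF = 1·5^3 = 1×125 = 125
Example (1,4,3,2) → sorted (1,2,3,4): b_i ≤ i ∀i, a PF.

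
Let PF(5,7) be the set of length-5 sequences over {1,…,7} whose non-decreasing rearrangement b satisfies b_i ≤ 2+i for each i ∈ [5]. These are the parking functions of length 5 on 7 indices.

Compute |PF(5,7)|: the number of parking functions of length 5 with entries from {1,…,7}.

12288

|PF(5,7)| = (7+1−5)·(7+1)^{5−1} = 3 · 4096 = 12288
E.g. (5,4,5,6,3) → sorted (3,4,5,5,6): b_i ≤ 2+i ∀i, a PF.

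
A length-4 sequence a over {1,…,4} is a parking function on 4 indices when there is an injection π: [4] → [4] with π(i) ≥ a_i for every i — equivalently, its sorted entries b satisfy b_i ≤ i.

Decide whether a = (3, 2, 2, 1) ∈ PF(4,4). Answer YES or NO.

Rearranged: b = (1, 2, 2, 3).
  b_1=1 ≤ 1
  b_2=2 ≤ 2
  b_3=2 ≤ 3
  b_4=3 ≤ 4
All bounds hold ⇒ YES

YES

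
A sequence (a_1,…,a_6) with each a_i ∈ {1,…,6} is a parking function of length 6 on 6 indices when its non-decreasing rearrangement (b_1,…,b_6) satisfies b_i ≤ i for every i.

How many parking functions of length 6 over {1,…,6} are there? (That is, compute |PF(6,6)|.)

16807

|PF| = (7−6)·7^(6−1) = 1·16807 = 16807 (Konheim–Weiss)
Example (1,1,6,3,2,1) → sorted (1,1,1,2,3,6): b_i ≤ i ∀i, a PF.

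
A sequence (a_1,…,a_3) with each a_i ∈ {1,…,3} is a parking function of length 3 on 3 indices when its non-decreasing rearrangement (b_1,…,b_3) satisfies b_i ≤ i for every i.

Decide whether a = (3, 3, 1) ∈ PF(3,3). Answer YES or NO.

Rearranged: b = (1, 3, 3).
  b_1=1 ≤ 1
  b_2=3 > 2
  fails at i=2 ⇒ NO

NO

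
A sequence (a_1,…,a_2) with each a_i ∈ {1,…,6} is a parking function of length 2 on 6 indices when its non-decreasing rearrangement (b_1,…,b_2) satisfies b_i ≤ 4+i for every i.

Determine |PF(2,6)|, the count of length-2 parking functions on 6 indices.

#PF = (7−2)·7^(2−1) = 5×7 = 35 [KW]
Example (3,1) → sorted (1,3): b_i ≤ 4+i ∀i, a PF.

35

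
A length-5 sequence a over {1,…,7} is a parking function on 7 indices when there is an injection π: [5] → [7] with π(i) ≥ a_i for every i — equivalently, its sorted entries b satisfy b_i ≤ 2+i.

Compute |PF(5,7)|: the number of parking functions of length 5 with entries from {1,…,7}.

12288

Count = (7+1−5)·(7+1)^{5−1} = 3×4096 = 12288 (Konheim–Weiss)
Check (3,6,1,3,2) → sorted (1,2,3,3,6): b_i ≤ 2+i ∀i, a PF.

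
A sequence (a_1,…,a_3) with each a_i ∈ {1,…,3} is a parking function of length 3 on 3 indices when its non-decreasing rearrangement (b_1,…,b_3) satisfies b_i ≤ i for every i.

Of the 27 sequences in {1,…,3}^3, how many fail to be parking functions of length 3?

11

#PF = (3−3+1)·(3+1)^(3−1) = 1·16 = 16 (Konheim–Weiss)
E.g. (3,3,2) → sorted (2,3,3): b_1=2>1, not a PF.
So 27 − 16 = 11 fail.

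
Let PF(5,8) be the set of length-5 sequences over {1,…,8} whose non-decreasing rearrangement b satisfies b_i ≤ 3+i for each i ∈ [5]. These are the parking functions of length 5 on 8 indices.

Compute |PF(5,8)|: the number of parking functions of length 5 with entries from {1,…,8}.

26244

#PF = 4·9^4 = 4 · 6561 = 26244 (Pollak)
Check (6,7,1,3,3) → sorted (1,3,3,6,7): b_i ≤ 3+i ∀i, a PF.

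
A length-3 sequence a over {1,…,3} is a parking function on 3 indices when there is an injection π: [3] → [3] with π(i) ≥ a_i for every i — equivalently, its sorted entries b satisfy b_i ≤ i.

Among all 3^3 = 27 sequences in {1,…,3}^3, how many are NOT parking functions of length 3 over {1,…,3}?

|PF(3,3)| = (3−3+1)·(3+1)^(3−1) = 1 · 16 = 16 (Pollak)
Check (3,3,2) → sorted (2,3,3): b_1=2>1, not a PF.
Total 27; non-PF = 27−16 = 11

11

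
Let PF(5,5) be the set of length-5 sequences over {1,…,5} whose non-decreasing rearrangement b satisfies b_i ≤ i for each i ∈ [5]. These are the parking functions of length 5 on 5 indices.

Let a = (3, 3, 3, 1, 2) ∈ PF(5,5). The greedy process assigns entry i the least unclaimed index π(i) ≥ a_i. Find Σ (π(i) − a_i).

Σπ = 15 ({1..5} each once); Σa = 3+3+3+1+2 = 12; disp = 15−12 = 3.

3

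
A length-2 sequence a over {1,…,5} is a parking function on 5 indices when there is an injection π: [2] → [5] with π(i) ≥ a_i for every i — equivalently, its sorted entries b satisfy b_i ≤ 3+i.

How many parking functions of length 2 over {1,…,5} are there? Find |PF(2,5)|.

#PF = 4·6^1 = 4×6 = 24 [KW]
Example (2,4) → sorted (2,4): b_i ≤ 3+i ∀i, a PF.

24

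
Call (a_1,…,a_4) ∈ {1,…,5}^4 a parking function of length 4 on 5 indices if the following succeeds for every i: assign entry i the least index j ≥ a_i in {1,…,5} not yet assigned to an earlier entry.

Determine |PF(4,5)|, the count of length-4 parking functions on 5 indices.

432

#PF = 2·6^3 = 2×216 = 432 (Pollak)
E.g. (3,2,4,1) → sorted (1,2,3,4): b_i ≤ 1+i ∀i, a PF.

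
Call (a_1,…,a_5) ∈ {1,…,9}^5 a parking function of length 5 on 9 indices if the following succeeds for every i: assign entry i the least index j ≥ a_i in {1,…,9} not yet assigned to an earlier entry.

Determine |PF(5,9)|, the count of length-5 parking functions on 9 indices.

50000

Count = (9−5+1)·(9+1)^(5−1) = 5 · 10000 = 50000 [KW]
Check (5,7,8,4,3) → sorted (3,4,5,7,8): b_i ≤ 4+i ∀i, a PF.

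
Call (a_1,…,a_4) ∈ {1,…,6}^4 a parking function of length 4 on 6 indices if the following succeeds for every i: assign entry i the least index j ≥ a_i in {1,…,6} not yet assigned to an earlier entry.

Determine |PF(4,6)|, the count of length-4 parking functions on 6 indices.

1029

|PF| = (6−4+1)·(6+1)^(4−1) = 3×343 = 1029 (Pollak)
Example (1,1,2,6) → sorted (1,1,2,6): b_i ≤ 2+i ∀i, a PF.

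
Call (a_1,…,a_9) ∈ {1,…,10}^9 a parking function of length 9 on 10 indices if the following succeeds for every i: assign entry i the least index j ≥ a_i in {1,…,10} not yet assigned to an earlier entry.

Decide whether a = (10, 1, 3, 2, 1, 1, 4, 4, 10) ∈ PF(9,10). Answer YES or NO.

NO

Sorted: b = (1, 1, 1, 2, 3, 4, 4, 10, 10).
  b_1=1 ≤ 2
  b_2=1 ≤ 3
  b_3=1 ≤ 4
  b_4=2 ≤ 5
  b_5=3 ≤ 6
  b_6=4 ≤ 7
  b_7=4 ≤ 8
  b_8=10 > 9
  fails at i=8 ⇒ NO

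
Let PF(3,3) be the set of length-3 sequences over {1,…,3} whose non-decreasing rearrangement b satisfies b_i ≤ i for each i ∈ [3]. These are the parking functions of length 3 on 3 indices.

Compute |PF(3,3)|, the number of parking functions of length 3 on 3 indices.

#PF = 1·4^2 = 1×16 = 16 (Konheim–Weiss)
One tuple (3,1,2) → sorted (1,2,3): b_i ≤ i ∀i, a PF.

16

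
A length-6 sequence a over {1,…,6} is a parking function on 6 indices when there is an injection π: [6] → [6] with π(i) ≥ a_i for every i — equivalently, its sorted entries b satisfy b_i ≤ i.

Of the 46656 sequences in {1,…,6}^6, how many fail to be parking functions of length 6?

|PF(6,6)| = (6−6+1)·(6+1)^(6−1) = 1 · 16807 = 16807 (Pollak)
One tuple (1,6,3,3,1,6) → sorted (1,1,3,3,6,6): b_5=6>5, not a PF.
Total 46656; non-PF = 46656−16807 = 29849

29849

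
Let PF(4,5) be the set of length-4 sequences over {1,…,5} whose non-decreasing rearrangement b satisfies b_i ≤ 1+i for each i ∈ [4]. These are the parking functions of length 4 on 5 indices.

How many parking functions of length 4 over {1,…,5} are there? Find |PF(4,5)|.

432

#PF = (5−4+1)·(5+1)^(4−1) = 2·216 = 432 (Konheim–Weiss)
One tuple (2,4,3,4) → sorted (2,3,4,4): b_i ≤ 1+i ∀i, a PF.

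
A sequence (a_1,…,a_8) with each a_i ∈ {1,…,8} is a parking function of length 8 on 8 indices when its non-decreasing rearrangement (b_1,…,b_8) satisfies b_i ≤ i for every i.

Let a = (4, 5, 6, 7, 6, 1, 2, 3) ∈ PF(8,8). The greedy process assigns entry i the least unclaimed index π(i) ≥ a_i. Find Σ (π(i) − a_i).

Σπ(i) = 1+…+8 = 36; Σa = 4+5+6+7+6+1+2+3 = 34; disp = 36−34 = 2.

2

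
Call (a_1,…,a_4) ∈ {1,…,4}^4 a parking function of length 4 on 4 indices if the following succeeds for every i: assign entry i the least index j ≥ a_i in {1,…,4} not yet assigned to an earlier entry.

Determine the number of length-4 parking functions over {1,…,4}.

125

Count = 1·5^3 = 1 · 125 = 125
Example (3,4,1,2) → sorted (1,2,3,4): b_i ≤ i ∀i, a PF.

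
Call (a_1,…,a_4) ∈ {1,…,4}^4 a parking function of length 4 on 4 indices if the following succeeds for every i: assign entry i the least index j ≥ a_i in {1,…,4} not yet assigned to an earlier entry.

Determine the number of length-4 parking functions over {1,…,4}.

125

Count = (4−4+1)·(4+1)^(4−1) = 1×125 = 125 [KW]
Check (4,1,2,3) → sorted (1,2,3,4): b_i ≤ i ∀i, a PF.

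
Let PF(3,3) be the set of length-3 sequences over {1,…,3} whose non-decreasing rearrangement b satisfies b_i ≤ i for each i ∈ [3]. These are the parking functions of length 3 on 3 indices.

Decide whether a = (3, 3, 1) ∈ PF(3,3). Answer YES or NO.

Rearranged: b = (1, 3, 3).
  b_1=1 ≤ 1
  b_2=3 > 2
  fails at i=2 ⇒ NO

NO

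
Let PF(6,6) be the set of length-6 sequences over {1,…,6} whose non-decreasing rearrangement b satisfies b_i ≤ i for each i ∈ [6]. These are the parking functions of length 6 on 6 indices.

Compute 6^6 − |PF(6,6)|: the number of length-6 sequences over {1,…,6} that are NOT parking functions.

|PF| = (6+1−6)·(6+1)^{6−1} = 1 · 16807 = 16807 (Pollak)
One tuple (6,5,5,5,2,3) → sorted (2,3,5,5,5,6): b_1=2>1, not a PF.
6^6 − 16807 = 46656 − 16807 = 29849

29849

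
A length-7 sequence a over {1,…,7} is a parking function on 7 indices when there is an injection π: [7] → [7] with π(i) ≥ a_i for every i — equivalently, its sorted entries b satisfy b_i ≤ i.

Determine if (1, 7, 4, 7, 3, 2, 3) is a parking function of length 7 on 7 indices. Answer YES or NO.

Order a: b = (1, 2, 3, 3, 4, 7, 7).
  b_1=1 ≤ 1
  b_2=2 ≤ 2
  b_3=3 ≤ 3
  b_4=3 ≤ 4
  b_5=4 ≤ 5
  b_6=7 > 6
  fails at i=6 ⇒ NO

NO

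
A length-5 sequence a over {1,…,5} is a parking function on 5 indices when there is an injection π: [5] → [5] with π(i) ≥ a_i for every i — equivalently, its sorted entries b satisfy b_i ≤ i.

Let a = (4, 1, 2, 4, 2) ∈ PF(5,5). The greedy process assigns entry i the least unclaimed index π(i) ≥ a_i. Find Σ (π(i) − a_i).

2

Σπ(i) = 1+…+5 = 15; Σa = 4+1+2+4+2 = 13; disp = 15−13 = 2.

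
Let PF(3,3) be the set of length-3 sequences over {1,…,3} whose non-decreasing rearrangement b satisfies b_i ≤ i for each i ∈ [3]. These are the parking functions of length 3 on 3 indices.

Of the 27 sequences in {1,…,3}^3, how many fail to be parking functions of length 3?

#PF = (3−3+1)·(3+1)^(3−1) = 1·16 = 16 (Pollak)
E.g. (2,2,3) → sorted (2,2,3): b_1=2>1, not a PF.
So 27 − 16 = 11 fail.

11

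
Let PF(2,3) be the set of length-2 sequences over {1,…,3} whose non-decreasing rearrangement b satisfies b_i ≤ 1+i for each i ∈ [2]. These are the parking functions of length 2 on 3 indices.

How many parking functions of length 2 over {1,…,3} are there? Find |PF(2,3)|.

#PF = (3−2+1)·(3+1)^(2−1) = 2 · 4 = 8 (Konheim–Weiss)
Check (3,2) → sorted (2,3): b_i ≤ 1+i ∀i, a PF.

8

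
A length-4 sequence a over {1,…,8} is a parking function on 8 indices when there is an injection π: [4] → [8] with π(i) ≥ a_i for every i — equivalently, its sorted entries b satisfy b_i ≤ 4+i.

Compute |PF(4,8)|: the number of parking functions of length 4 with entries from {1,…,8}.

|PF(4,8)| = 5·9^3 = 5 · 729 = 3645 (Konheim–Weiss)
E.g. (6,6,3,6) → sorted (3,6,6,6): b_i ≤ 4+i ∀i, a PF.

3645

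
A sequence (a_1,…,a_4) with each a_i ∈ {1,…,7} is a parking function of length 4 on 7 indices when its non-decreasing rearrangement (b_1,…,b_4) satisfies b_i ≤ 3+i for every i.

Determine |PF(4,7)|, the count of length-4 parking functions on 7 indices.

|PF(4,7)| = (7+1−4)·(7+1)^{4−1} = 4·512 = 2048 (Pollak)
E.g. (6,4,4,1) → sorted (1,4,4,6): b_i ≤ 3+i ∀i, a PF.

2048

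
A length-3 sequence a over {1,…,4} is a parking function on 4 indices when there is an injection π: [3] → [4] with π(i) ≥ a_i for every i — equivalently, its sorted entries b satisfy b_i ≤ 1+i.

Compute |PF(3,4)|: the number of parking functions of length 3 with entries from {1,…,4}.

Count = (4+1−3)·(4+1)^{3−1} = 2×25 = 50 [KW]
One tuple (4,1,3) → sorted (1,3,4): b_i ≤ 1+i ∀i, a PF.

50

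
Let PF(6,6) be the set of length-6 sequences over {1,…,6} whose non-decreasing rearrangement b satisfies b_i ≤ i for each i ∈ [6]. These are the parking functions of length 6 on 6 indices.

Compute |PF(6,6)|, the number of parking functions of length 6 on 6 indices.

16807

#PF = (6−6+1)·(6+1)^(6−1) = 1·16807 = 16807
One tuple (4,5,2,1,1,3) → sorted (1,1,2,3,4,5): b_i ≤ i ∀i, a PF.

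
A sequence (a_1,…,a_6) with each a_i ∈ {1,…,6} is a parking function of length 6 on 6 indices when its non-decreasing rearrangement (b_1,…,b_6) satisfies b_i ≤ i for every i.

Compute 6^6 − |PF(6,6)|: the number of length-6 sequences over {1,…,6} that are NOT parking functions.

29849

|PF| = (6−6+1)·(6+1)^(6−1) = 1·16807 = 16807 (Konheim–Weiss)
One tuple (6,5,5,5,6,6) → sorted (5,5,5,6,6,6): b_1=5>1, not a PF.
Total 46656; non-PF = 46656−16807 = 29849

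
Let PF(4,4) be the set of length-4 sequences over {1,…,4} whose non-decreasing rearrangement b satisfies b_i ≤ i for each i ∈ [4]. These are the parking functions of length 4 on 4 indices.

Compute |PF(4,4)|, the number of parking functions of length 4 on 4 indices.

#PF = (5−4)·5^(4−1) = 1×125 = 125 (Konheim–Weiss)
One tuple (2,2,1,4) → sorted (1,2,2,4): b_i ≤ i ∀i, a PF.

125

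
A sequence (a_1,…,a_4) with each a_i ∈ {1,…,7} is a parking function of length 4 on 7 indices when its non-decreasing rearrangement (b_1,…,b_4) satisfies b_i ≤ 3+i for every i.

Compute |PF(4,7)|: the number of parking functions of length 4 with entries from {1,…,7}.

|PF| = (7−4+1)·(7+1)^(4−1) = 4 · 512 = 2048 (Konheim–Weiss)
Check (2,3,7,1) → sorted (1,2,3,7): b_i ≤ 3+i ∀i, a PF.

2048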